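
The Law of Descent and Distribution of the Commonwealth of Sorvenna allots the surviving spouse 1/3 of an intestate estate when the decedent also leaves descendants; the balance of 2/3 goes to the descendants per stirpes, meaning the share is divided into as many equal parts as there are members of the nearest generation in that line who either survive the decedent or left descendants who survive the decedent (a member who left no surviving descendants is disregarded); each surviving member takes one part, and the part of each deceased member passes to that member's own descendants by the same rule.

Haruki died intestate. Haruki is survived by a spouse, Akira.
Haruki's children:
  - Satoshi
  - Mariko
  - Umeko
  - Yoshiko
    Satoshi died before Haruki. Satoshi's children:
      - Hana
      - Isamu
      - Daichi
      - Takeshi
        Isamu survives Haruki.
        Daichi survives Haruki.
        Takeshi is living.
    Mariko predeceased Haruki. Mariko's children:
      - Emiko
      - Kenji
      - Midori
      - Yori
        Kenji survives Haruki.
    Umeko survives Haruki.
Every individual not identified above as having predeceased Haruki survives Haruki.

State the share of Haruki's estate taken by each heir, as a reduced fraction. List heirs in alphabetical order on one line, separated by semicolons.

Akira, as surviving spouse, takes 1/3.
The remaining 2/3 passes to Haruki's descendants per stirpes.
The 2/3 is divided into 4 equal shares of 1/6 among Satoshi, Mariko, Umeko, Yoshiko.
Satoshi predeceased; the 1/6 allotted to Satoshi's branch passes to Satoshi's issue by representation.
The 1/6 is divided into 4 equal shares of 1/24 among Hana, Isamu, Daichi, Takeshi.
Hana is living and takes 1/24.
Isamu is living and takes 1/24.
Daichi is living and takes 1/24.
Takeshi is living and takes 1/24.
Mariko predeceased; the 1/6 allotted to Mariko's branch passes to Mariko's issue by representation.
The 1/6 is divided into 4 equal shares of 1/24 among Emiko, Kenji, Midori, Yori.
Emiko is living and takes 1/24.
Kenji is living and takes 1/24.
Midori is living and takes 1/24.
Yori is living and takes 1/24.
Umeko is living and takes 1/6.
Yoshiko is living and takes 1/6.

Akira 1/3; Daichi 1/24; Emiko 1/24; Hana 1/24; Isamu 1/24; Kenji 1/24; Midori 1/24; Takeshi 1/24; Umeko 1/6; Yori 1/24; Yoshiko 1/6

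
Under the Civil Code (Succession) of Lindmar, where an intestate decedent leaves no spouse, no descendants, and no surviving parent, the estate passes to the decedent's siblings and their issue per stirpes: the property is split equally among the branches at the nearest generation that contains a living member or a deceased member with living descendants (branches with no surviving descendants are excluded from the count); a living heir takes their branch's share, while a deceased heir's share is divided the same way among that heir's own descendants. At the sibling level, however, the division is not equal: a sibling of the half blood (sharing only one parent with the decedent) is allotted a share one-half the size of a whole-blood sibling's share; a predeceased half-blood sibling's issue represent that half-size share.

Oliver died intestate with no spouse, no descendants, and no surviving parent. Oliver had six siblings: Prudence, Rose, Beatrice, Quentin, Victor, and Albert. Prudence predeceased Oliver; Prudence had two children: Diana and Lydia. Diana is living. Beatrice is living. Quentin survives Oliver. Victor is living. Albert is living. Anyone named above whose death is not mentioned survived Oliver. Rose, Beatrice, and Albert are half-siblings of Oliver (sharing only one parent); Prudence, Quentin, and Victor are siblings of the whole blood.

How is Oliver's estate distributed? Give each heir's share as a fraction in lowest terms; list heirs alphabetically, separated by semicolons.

Albert 1/9; Beatrice 1/9; Diana 1/9; Lydia 1/9; Quentin 2/9; Rose 1/9; Victor 2/9

No spouse, descendants, or parent survives, so the estate passes to Oliver's siblings per stirpes.
Half-blood siblings count for one-half the weight of whole-blood siblings at the initial division.
Dividing 1 in proportion to weights (total weight 9/2): Prudence (weight 1) → 2/9; Rose (weight 1/2) → 1/9; Beatrice (weight 1/2) → 1/9; Quentin (weight 1) → 2/9; Victor (weight 1) → 2/9; Albert (weight 1/2) → 1/9.
Prudence predeceased; the 2/9 allotted to Prudence's branch passes to Prudence's issue by representation.
The 2/9 is divided into 2 equal shares of 1/9 among Diana, Lydia.
Diana is living and takes 1/9.
Lydia is living and takes 1/9.
Rose is living and takes 1/9.
Beatrice is living and takes 1/9.
Quentin is living and takes 2/9.
Victor is living and takes 2/9.
Albert is living and takes 1/9.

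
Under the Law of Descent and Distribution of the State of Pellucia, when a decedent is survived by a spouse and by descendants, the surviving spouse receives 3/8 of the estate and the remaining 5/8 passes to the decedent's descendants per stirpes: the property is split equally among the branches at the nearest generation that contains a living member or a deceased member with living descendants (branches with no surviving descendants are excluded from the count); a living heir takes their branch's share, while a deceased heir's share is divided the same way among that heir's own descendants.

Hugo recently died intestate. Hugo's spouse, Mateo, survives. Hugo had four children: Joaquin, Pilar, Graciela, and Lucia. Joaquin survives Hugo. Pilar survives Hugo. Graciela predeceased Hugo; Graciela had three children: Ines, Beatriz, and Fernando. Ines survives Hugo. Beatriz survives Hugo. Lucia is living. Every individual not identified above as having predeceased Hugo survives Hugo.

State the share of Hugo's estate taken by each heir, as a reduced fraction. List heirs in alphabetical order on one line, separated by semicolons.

Mateo, as surviving spouse, takes 3/8.
The remaining 5/8 passes to Hugo's descendants per stirpes.
The 5/8 is divided into 4 equal shares of 5/32 among Joaquin, Pilar, Graciela, Lucia.
Joaquin is living and takes 5/32.
Pilar is living and takes 5/32.
Graciela predeceased; the 5/32 allotted to Graciela's branch passes to Graciela's issue by representation.
The 5/32 is divided into 3 equal shares of 5/96 among Ines, Beatriz, Fernando.
Ines is living and takes 5/96.
Beatriz is living and takes 5/96.
Fernando is living and takes 5/96.
Lucia is living and takes 5/32.

Beatriz 5/96; Fernando 5/96; Ines 5/96; Joaquin 5/32; Lucia 5/32; Mateo 3/8; Pilar 5/32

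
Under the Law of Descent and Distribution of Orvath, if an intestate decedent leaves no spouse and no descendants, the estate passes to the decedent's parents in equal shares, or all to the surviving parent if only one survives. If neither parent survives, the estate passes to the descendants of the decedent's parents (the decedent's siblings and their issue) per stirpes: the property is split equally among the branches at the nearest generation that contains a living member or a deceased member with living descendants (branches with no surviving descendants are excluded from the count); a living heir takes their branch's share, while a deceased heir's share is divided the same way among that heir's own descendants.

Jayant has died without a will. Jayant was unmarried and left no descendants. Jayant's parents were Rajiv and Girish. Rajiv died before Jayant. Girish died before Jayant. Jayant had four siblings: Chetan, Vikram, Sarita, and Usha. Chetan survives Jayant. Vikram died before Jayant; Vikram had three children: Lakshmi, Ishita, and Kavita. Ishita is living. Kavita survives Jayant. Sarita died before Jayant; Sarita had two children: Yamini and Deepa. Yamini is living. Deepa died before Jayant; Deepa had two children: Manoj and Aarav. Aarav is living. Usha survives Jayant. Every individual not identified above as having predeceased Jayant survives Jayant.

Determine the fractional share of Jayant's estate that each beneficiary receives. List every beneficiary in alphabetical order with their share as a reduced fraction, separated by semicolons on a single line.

Aarav 1/16; Chetan 1/4; Ishita 1/12; Kavita 1/12; Lakshmi 1/12; Manoj 1/16; Usha 1/4; Yamini 1/8

Neither parent survives and there are no descendants, so the estate passes to Jayant's siblings and their issue per stirpes.
The estate is divided into 4 equal shares of 1/4 among Chetan, Vikram, Sarita, Usha.
Chetan is living and takes 1/4.
Vikram predeceased; the 1/4 allotted to Vikram's branch passes to Vikram's issue by representation.
The 1/4 is divided into 3 equal shares of 1/12 among Lakshmi, Ishita, Kavita.
Lakshmi is living and takes 1/12.
Ishita is living and takes 1/12.
Kavita is living and takes 1/12.
Sarita predeceased; the 1/4 allotted to Sarita's branch passes to Sarita's issue by representation.
The 1/4 is divided into 2 equal shares of 1/8 among Yamini, Deepa.
Yamini is living and takes 1/8.
Deepa predeceased; the 1/8 allotted to Deepa's branch passes to Deepa's issue by representation.
The 1/8 is divided into 2 equal shares of 1/16 among Manoj, Aarav.
Manoj is living and takes 1/16.
Aarav is living and takes 1/16.
Usha is living and takes 1/4.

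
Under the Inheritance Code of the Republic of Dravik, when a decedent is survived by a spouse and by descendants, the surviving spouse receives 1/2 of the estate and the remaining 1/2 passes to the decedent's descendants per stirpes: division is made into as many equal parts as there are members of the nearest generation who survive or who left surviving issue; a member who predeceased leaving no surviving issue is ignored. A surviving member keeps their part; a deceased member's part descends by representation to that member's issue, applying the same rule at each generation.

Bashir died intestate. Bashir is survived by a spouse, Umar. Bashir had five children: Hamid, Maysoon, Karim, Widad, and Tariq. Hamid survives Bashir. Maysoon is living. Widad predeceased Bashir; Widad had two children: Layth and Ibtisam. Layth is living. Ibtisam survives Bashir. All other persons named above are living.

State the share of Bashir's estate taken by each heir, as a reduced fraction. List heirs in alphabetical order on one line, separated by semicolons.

Umar, as surviving spouse, takes 1/2.
The remaining 1/2 passes to Bashir's descendants per stirpes.
The 1/2 is divided into 5 equal shares of 1/10 among Hamid, Maysoon, Karim, Widad, Tariq.
Hamid is living and takes 1/10.
Maysoon is living and takes 1/10.
Karim is living and takes 1/10.
Widad predeceased; the 1/10 allotted to Widad's branch passes to Widad's issue by representation.
The 1/10 is divided into 2 equal shares of 1/20 among Layth, Ibtisam.
Layth is living and takes 1/20.
Ibtisam is living and takes 1/20.
Tariq is living and takes 1/10.

Hamid 1/10; Ibtisam 1/20; Karim 1/10; Layth 1/20; Maysoon 1/10; Tariq 1/10; Umar 1/2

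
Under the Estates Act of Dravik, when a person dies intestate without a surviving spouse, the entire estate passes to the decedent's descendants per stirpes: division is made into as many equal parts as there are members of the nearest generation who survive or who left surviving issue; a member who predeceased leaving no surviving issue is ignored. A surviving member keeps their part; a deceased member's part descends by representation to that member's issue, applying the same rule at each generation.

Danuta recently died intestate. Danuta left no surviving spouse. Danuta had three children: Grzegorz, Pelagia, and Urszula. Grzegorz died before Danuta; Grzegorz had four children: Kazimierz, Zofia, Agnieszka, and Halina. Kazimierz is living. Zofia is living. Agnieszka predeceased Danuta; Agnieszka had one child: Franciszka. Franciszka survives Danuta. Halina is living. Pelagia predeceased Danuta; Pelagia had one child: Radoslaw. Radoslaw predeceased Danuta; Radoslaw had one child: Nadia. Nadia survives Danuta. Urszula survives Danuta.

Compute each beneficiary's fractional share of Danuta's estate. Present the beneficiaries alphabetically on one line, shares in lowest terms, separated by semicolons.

There is no surviving spouse, so the entire estate passes to Danuta's descendants per stirpes.
The estate is divided into 3 equal shares of 1/3 among Grzegorz, Pelagia, Urszula.
Grzegorz predeceased; the 1/3 allotted to Grzegorz's branch passes to Grzegorz's issue by representation.
The 1/3 is divided into 4 equal shares of 1/12 among Kazimierz, Zofia, Agnieszka, Halina.
Kazimierz is living and takes 1/12.
Zofia is living and takes 1/12.
Agnieszka predeceased; the 1/12 allotted to Agnieszka's branch passes to Agnieszka's issue by representation.
Franciszka is the sole taker at this level and receives the full 1/12.
Halina is living and takes 1/12.
Pelagia predeceased; the 1/3 allotted to Pelagia's branch passes to Pelagia's issue by representation.
Radoslaw's line is the sole branch at this level, so the full 1/3 passes to Radoslaw's issue by representation.
Nadia is the sole taker at this level and receives the full 1/3.
Urszula is living and takes 1/3.

Franciszka 1/12; Halina 1/12; Kazimierz 1/12; Nadia 1/3; Urszula 1/3; Zofia 1/12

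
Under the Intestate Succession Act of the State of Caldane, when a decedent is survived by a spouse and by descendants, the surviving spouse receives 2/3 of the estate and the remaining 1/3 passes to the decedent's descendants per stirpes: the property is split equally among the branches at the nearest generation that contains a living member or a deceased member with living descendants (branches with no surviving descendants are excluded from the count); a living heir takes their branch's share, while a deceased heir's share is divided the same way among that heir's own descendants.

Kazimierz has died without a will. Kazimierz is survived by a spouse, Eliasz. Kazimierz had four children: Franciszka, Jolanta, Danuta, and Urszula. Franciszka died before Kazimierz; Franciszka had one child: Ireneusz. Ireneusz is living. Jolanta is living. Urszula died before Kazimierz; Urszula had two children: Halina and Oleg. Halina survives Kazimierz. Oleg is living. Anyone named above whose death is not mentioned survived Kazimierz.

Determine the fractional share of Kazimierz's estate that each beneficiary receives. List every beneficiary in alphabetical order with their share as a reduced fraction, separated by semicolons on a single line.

Danuta 1/12; Eliasz 2/3; Halina 1/24; Ireneusz 1/12; Jolanta 1/12; Oleg 1/24

Eliasz, as surviving spouse, takes 2/3.
The remaining 1/3 passes to Kazimierz's descendants per stirpes.
The 1/3 is divided into 4 equal shares of 1/12 among Franciszka, Jolanta, Danuta, Urszula.
Franciszka predeceased; the 1/12 allotted to Franciszka's branch passes to Franciszka's issue by representation.
Ireneusz is the sole taker at this level and receives the full 1/12.
Jolanta is living and takes 1/12.
Danuta is living and takes 1/12.
Urszula predeceased; the 1/12 allotted to Urszula's branch passes to Urszula's issue by representation.
The 1/12 is divided into 2 equal shares of 1/24 among Halina, Oleg.
Halina is living and takes 1/24.
Oleg is living and takes 1/24.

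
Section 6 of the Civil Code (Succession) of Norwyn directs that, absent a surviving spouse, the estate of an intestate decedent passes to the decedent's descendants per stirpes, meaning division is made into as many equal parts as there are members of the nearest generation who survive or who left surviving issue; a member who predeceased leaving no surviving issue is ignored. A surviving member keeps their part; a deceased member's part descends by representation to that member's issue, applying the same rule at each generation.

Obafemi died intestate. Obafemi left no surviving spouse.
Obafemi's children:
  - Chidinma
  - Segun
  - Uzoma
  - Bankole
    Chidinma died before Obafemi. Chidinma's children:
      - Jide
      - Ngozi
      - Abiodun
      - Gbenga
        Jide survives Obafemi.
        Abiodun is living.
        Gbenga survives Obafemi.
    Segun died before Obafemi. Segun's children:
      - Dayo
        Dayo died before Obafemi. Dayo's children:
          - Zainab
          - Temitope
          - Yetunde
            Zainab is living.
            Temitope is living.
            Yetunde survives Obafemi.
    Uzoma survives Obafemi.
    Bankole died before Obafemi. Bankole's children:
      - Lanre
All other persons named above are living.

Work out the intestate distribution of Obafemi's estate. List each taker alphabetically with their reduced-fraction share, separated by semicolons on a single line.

There is no surviving spouse, so the entire estate passes to Obafemi's descendants per stirpes.
The estate is divided into 4 equal shares of 1/4 among Chidinma, Segun, Uzoma, Bankole.
Chidinma predeceased; the 1/4 allotted to Chidinma's branch passes to Chidinma's issue by representation.
The 1/4 is divided into 4 equal shares of 1/16 among Jide, Ngozi, Abiodun, Gbenga.
Jide is living and takes 1/16.
Ngozi is living and takes 1/16.
Abiodun is living and takes 1/16.
Gbenga is living and takes 1/16.
Segun predeceased; the 1/4 allotted to Segun's branch passes to Segun's issue by representation.
Dayo's line is the sole branch at this level, so the full 1/4 passes to Dayo's issue by representation.
The 1/4 is divided into 3 equal shares of 1/12 among Zainab, Temitope, Yetunde.
Zainab is living and takes 1/12.
Temitope is living and takes 1/12.
Yetunde is living and takes 1/12.
Uzoma is living and takes 1/4.
Bankole predeceased; the 1/4 allotted to Bankole's branch passes to Bankole's issue by representation.
Lanre is the sole taker at this level and receives the full 1/4.

Abiodun 1/16; Gbenga 1/16; Jide 1/16; Lanre 1/4; Ngozi 1/16; Temitope 1/12; Uzoma 1/4; Yetunde 1/12; Zainab 1/12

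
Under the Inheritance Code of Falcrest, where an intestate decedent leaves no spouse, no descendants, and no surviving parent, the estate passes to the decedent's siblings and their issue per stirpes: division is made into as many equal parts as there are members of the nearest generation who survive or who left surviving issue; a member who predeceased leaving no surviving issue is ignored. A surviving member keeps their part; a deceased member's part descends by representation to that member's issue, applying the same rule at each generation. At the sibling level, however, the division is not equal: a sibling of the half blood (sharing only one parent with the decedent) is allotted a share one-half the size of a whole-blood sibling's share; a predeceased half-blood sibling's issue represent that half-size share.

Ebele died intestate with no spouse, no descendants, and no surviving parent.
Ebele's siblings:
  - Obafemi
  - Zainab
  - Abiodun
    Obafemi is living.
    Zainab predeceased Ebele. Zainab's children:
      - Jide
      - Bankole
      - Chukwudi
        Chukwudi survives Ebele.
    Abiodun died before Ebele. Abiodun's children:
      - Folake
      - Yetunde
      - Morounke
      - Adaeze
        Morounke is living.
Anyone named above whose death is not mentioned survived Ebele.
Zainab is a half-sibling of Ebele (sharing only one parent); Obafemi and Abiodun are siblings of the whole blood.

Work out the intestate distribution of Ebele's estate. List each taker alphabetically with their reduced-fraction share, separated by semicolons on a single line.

Adaeze 1/10; Bankole 1/15; Chukwudi 1/15; Folake 1/10; Jide 1/15; Morounke 1/10; Obafemi 2/5; Yetunde 1/10

No spouse, descendants, or parent survives, so the estate passes to Ebele's siblings per stirpes.
Half-blood siblings count for one-half the weight of whole-blood siblings at the initial division.
Dividing 1 in proportion to weights (total weight 5/2): Obafemi (weight 1) → 2/5; Zainab (weight 1/2) → 1/5; Abiodun (weight 1) → 2/5.
Obafemi is living and takes 2/5.
Zainab predeceased; the 1/5 allotted to Zainab's branch passes to Zainab's issue by representation.
The 1/5 is divided into 3 equal shares of 1/15 among Jide, Bankole, Chukwudi.
Jide is living and takes 1/15.
Bankole is living and takes 1/15.
Chukwudi is living and takes 1/15.
Abiodun predeceased; the 2/5 allotted to Abiodun's branch passes to Abiodun's issue by representation.
The 2/5 is divided into 4 equal shares of 1/10 among Folake, Yetunde, Morounke, Adaeze.
Folake is living and takes 1/10.
Yetunde is living and takes 1/10.
Morounke is living and takes 1/10.
Adaeze is living and takes 1/10.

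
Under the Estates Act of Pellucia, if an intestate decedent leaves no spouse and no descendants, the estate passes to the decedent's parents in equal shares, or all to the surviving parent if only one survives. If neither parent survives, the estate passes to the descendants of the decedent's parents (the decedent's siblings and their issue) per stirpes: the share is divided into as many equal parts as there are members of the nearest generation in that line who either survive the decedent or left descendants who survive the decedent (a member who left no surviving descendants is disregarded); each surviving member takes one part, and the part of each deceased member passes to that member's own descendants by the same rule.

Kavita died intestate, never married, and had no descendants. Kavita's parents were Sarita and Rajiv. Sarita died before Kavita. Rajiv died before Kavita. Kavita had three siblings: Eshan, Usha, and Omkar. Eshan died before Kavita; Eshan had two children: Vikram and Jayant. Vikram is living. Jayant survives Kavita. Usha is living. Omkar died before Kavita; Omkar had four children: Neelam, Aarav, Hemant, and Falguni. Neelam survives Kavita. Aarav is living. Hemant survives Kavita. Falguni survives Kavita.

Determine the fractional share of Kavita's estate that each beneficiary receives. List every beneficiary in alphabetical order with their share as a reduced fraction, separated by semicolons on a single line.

Aarav 1/12; Falguni 1/12; Hemant 1/12; Jayant 1/6; Neelam 1/12; Usha 1/3; Vikram 1/6

Neither parent survives and there are no descendants, so the estate passes to Kavita's siblings and their issue per stirpes.
The estate is divided into 3 equal shares of 1/3 among Eshan, Usha, Omkar.
Eshan predeceased; the 1/3 allotted to Eshan's branch passes to Eshan's issue by representation.
The 1/3 is divided into 2 equal shares of 1/6 among Vikram, Jayant.
Vikram is living and takes 1/6.
Jayant is living and takes 1/6.
Usha is living and takes 1/3.
Omkar predeceased; the 1/3 allotted to Omkar's branch passes to Omkar's issue by representation.
The 1/3 is divided into 4 equal shares of 1/12 among Neelam, Aarav, Hemant, Falguni.
Neelam is living and takes 1/12.
Aarav is living and takes 1/12.
Hemant is living and takes 1/12.
Falguni is living and takes 1/12.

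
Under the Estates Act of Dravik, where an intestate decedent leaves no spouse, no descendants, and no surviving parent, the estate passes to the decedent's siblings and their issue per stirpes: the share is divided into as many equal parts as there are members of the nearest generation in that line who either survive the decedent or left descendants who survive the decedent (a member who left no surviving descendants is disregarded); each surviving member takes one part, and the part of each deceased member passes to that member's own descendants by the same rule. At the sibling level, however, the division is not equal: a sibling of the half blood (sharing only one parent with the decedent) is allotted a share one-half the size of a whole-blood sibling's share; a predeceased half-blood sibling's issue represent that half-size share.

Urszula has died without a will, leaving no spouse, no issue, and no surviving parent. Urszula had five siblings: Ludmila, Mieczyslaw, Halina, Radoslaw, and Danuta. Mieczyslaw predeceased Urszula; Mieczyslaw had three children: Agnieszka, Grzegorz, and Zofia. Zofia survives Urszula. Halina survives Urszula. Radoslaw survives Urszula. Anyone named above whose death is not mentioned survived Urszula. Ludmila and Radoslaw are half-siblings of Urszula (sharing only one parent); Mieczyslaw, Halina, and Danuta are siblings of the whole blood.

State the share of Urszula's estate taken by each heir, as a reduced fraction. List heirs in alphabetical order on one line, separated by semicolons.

Agnieszka 1/12; Danuta 1/4; Grzegorz 1/12; Halina 1/4; Ludmila 1/8; Radoslaw 1/8; Zofia 1/12

No spouse, descendants, or parent survives, so the estate passes to Urszula's siblings per stirpes.
Half-blood siblings count for one-half the weight of whole-blood siblings at the initial division.
Dividing 1 in proportion to weights (total weight 4): Ludmila (weight 1/2) → 1/8; Mieczyslaw (weight 1) → 1/4; Halina (weight 1) → 1/4; Radoslaw (weight 1/2) → 1/8; Danuta (weight 1) → 1/4.
Ludmila is living and takes 1/8.
Mieczyslaw predeceased; the 1/4 allotted to Mieczyslaw's branch passes to Mieczyslaw's issue by representation.
The 1/4 is divided into 3 equal shares of 1/12 among Agnieszka, Grzegorz, Zofia.
Agnieszka is living and takes 1/12.
Grzegorz is living and takes 1/12.
Zofia is living and takes 1/12.
Halina is living and takes 1/4.
Radoslaw is living and takes 1/8.
Danuta is living and takes 1/4.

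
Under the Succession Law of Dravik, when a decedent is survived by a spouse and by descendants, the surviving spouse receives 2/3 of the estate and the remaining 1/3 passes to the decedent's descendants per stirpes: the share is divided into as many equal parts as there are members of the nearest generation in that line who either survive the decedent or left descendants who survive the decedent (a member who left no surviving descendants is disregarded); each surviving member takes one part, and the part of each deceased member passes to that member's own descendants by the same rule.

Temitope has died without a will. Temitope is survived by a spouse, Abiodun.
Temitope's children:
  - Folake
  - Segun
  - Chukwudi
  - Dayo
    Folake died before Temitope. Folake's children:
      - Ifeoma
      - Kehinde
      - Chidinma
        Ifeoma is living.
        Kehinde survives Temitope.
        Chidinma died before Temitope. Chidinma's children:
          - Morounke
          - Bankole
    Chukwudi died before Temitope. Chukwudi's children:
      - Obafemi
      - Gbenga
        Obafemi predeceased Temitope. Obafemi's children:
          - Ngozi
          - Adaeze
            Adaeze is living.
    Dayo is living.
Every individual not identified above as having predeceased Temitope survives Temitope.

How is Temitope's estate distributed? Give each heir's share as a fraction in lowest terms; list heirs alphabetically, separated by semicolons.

Abiodun 2/3; Adaeze 1/48; Bankole 1/72; Dayo 1/12; Gbenga 1/24; Ifeoma 1/36; Kehinde 1/36; Morounke 1/72; Ngozi 1/48; Segun 1/12

Abiodun, as surviving spouse, takes 2/3.
The remaining 1/3 passes to Temitope's descendants per stirpes.
The 1/3 is divided into 4 equal shares of 1/12 among Folake, Segun, Chukwudi, Dayo.
Folake predeceased; the 1/12 allotted to Folake's branch passes to Folake's issue by representation.
The 1/12 is divided into 3 equal shares of 1/36 among Ifeoma, Kehinde, Chidinma.
Ifeoma is living and takes 1/36.
Kehinde is living and takes 1/36.
Chidinma predeceased; the 1/36 allotted to Chidinma's branch passes to Chidinma's issue by representation.
The 1/36 is divided into 2 equal shares of 1/72 among Morounke, Bankole.
Morounke is living and takes 1/72.
Bankole is living and takes 1/72.
Segun is living and takes 1/12.
Chukwudi predeceased; the 1/12 allotted to Chukwudi's branch passes to Chukwudi's issue by representation.
The 1/12 is divided into 2 equal shares of 1/24 among Obafemi, Gbenga.
Obafemi predeceased; the 1/24 allotted to Obafemi's branch passes to Obafemi's issue by representation.
The 1/24 is divided into 2 equal shares of 1/48 among Ngozi, Adaeze.
Ngozi is living and takes 1/48.
Adaeze is living and takes 1/48.
Gbenga is living and takes 1/24.
Dayo is living and takes 1/12.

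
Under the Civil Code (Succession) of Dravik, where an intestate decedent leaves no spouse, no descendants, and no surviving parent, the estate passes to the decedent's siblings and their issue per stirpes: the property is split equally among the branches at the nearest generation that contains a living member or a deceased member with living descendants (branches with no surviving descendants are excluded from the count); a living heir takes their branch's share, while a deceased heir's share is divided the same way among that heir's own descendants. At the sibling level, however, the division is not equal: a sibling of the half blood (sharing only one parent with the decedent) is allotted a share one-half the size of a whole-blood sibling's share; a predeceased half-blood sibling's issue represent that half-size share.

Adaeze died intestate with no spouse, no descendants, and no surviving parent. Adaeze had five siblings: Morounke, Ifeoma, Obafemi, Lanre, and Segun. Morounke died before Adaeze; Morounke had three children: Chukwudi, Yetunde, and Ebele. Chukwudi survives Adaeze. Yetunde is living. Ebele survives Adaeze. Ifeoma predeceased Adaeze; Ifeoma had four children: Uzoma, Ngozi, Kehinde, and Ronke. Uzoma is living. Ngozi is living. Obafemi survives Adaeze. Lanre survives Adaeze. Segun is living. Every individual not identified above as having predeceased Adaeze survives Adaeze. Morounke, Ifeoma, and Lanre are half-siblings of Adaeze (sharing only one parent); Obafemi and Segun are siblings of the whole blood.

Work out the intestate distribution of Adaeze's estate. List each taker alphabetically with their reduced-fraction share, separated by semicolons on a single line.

No spouse, descendants, or parent survives, so the estate passes to Adaeze's siblings per stirpes.
Half-blood siblings count for one-half the weight of whole-blood siblings at the initial division.
Dividing 1 in proportion to weights (total weight 7/2): Morounke (weight 1/2) → 1/7; Ifeoma (weight 1/2) → 1/7; Obafemi (weight 1) → 2/7; Lanre (weight 1/2) → 1/7; Segun (weight 1) → 2/7.
Morounke predeceased; the 1/7 allotted to Morounke's branch passes to Morounke's issue by representation.
The 1/7 is divided into 3 equal shares of 1/21 among Chukwudi, Yetunde, Ebele.
Chukwudi is living and takes 1/21.
Yetunde is living and takes 1/21.
Ebele is living and takes 1/21.
Ifeoma predeceased; the 1/7 allotted to Ifeoma's branch passes to Ifeoma's issue by representation.
The 1/7 is divided into 4 equal shares of 1/28 among Uzoma, Ngozi, Kehinde, Ronke.
Uzoma is living and takes 1/28.
Ngozi is living and takes 1/28.
Kehinde is living and takes 1/28.
Ronke is living and takes 1/28.
Obafemi is living and takes 2/7.
Lanre is living and takes 1/7.
Segun is living and takes 2/7.

Chukwudi 1/21; Ebele 1/21; Kehinde 1/28; Lanre 1/7; Ngozi 1/28; Obafemi 2/7; Ronke 1/28; Segun 2/7; Uzoma 1/28; Yetunde 1/21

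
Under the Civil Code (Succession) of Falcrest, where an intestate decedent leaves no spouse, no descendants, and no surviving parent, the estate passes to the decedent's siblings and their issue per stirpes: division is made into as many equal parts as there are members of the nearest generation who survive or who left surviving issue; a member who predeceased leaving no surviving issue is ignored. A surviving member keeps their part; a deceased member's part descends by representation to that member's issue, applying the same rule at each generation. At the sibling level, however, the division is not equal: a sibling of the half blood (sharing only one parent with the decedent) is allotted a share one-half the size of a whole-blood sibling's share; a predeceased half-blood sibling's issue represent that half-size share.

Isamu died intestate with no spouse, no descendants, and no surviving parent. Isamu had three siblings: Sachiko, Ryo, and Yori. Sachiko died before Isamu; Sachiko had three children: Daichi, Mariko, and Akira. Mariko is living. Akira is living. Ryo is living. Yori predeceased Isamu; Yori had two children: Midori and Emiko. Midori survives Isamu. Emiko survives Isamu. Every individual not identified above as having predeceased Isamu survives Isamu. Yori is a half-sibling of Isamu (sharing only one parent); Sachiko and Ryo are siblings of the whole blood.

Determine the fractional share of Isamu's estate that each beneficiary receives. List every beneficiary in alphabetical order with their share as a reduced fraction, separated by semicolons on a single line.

No spouse, descendants, or parent survives, so the estate passes to Isamu's siblings per stirpes.
Half-blood siblings count for one-half the weight of whole-blood siblings at the initial division.
Dividing 1 in proportion to weights (total weight 5/2): Sachiko (weight 1) → 2/5; Ryo (weight 1) → 2/5; Yori (weight 1/2) → 1/5.
Sachiko predeceased; the 2/5 allotted to Sachiko's branch passes to Sachiko's issue by representation.
The 2/5 is divided into 3 equal shares of 2/15 among Daichi, Mariko, Akira.
Daichi is living and takes 2/15.
Mariko is living and takes 2/15.
Akira is living and takes 2/15.
Ryo is living and takes 2/5.
Yori predeceased; the 1/5 allotted to Yori's branch passes to Yori's issue by representation.
The 1/5 is divided into 2 equal shares of 1/10 among Midori, Emiko.
Midori is living and takes 1/10.
Emiko is living and takes 1/10.

Akira 2/15; Daichi 2/15; Emiko 1/10; Mariko 2/15; Midori 1/10; Ryo 2/5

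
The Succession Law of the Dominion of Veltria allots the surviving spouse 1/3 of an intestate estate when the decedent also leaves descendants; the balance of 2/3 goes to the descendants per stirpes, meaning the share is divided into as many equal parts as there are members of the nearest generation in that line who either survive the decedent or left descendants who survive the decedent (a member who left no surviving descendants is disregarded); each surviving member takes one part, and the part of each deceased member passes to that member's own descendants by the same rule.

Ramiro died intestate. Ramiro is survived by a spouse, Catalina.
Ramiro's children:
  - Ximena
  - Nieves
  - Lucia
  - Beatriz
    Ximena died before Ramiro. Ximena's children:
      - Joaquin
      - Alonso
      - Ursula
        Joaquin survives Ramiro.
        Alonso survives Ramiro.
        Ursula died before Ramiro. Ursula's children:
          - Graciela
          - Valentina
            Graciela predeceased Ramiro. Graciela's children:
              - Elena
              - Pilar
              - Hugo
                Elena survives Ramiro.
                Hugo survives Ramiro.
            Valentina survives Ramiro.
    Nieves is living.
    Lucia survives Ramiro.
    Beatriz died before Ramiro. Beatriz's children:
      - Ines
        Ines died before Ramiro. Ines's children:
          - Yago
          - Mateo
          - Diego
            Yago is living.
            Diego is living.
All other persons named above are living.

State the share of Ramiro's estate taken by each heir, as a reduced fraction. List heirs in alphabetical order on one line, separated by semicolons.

Alonso 1/18; Catalina 1/3; Diego 1/18; Elena 1/108; Hugo 1/108; Joaquin 1/18; Lucia 1/6; Mateo 1/18; Nieves 1/6; Pilar 1/108; Valentina 1/36; Yago 1/18

Catalina, as surviving spouse, takes 1/3.
The remaining 2/3 passes to Ramiro's descendants per stirpes.
The 2/3 is divided into 4 equal shares of 1/6 among Ximena, Nieves, Lucia, Beatriz.
Ximena predeceased; the 1/6 allotted to Ximena's branch passes to Ximena's issue by representation.
The 1/6 is divided into 3 equal shares of 1/18 among Joaquin, Alonso, Ursula.
Joaquin is living and takes 1/18.
Alonso is living and takes 1/18.
Ursula predeceased; the 1/18 allotted to Ursula's branch passes to Ursula's issue by representation.
The 1/18 is divided into 2 equal shares of 1/36 among Graciela, Valentina.
Graciela predeceased; the 1/36 allotted to Graciela's branch passes to Graciela's issue by representation.
The 1/36 is divided into 3 equal shares of 1/108 among Elena, Pilar, Hugo.
Elena is living and takes 1/108.
Pilar is living and takes 1/108.
Hugo is living and takes 1/108.
Valentina is living and takes 1/36.
Nieves is living and takes 1/6.
Lucia is living and takes 1/6.
Beatriz predeceased; the 1/6 allotted to Beatriz's branch passes to Beatriz's issue by representation.
Ines's line is the sole branch at this level, so the full 1/6 passes to Ines's issue by representation.
The 1/6 is divided into 3 equal shares of 1/18 among Yago, Mateo, Diego.
Yago is living and takes 1/18.
Mateo is living and takes 1/18.
Diego is living and takes 1/18.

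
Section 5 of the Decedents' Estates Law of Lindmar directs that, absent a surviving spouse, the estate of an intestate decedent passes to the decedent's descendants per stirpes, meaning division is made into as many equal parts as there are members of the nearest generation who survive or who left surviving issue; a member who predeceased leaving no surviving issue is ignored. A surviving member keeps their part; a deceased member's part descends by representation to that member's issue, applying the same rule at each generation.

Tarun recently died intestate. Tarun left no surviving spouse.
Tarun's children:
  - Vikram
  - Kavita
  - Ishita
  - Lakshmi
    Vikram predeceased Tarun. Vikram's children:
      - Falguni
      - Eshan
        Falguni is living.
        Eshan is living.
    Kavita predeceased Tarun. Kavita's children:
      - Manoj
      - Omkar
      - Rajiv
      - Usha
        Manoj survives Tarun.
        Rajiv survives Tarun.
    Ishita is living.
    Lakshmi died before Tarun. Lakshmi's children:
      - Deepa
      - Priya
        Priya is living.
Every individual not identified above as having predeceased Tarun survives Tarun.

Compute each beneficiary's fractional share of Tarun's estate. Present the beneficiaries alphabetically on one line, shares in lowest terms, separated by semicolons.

Deepa 1/8; Eshan 1/8; Falguni 1/8; Ishita 1/4; Manoj 1/16; Omkar 1/16; Priya 1/8; Rajiv 1/16; Usha 1/16

There is no surviving spouse, so the entire estate passes to Tarun's descendants per stirpes.
The estate is divided into 4 equal shares of 1/4 among Vikram, Kavita, Ishita, Lakshmi.
Vikram predeceased; the 1/4 allotted to Vikram's branch passes to Vikram's issue by representation.
The 1/4 is divided into 2 equal shares of 1/8 among Falguni, Eshan.
Falguni is living and takes 1/8.
Eshan is living and takes 1/8.
Kavita predeceased; the 1/4 allotted to Kavita's branch passes to Kavita's issue by representation.
The 1/4 is divided into 4 equal shares of 1/16 among Manoj, Omkar, Rajiv, Usha.
Manoj is living and takes 1/16.
Omkar is living and takes 1/16.
Rajiv is living and takes 1/16.
Usha is living and takes 1/16.
Ishita is living and takes 1/4.
Lakshmi predeceased; the 1/4 allotted to Lakshmi's branch passes to Lakshmi's issue by representation.
The 1/4 is divided into 2 equal shares of 1/8 among Deepa, Priya.
Deepa is living and takes 1/8.
Priya is living and takes 1/8.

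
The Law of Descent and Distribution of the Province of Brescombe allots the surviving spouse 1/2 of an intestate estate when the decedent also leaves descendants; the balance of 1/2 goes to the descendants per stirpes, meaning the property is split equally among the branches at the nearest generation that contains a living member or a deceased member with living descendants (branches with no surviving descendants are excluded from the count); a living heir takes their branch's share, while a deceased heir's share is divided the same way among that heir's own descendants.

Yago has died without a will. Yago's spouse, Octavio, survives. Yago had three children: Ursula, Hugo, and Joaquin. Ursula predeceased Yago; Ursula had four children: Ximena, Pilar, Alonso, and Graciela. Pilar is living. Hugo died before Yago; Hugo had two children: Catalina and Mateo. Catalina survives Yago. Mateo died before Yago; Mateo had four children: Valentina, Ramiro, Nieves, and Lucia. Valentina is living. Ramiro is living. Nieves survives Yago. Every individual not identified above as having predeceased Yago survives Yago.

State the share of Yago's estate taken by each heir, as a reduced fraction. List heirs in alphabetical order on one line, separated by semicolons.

Alonso 1/24; Catalina 1/12; Graciela 1/24; Joaquin 1/6; Lucia 1/48; Nieves 1/48; Octavio 1/2; Pilar 1/24; Ramiro 1/48; Valentina 1/48; Ximena 1/24

Octavio, as surviving spouse, takes 1/2.
The remaining 1/2 passes to Yago's descendants per stirpes.
The 1/2 is divided into 3 equal shares of 1/6 among Ursula, Hugo, Joaquin.
Ursula predeceased; the 1/6 allotted to Ursula's branch passes to Ursula's issue by representation.
The 1/6 is divided into 4 equal shares of 1/24 among Ximena, Pilar, Alonso, Graciela.
Ximena is living and takes 1/24.
Pilar is living and takes 1/24.
Alonso is living and takes 1/24.
Graciela is living and takes 1/24.
Hugo predeceased; the 1/6 allotted to Hugo's branch passes to Hugo's issue by representation.
The 1/6 is divided into 2 equal shares of 1/12 among Catalina, Mateo.
Catalina is living and takes 1/12.
Mateo predeceased; the 1/12 allotted to Mateo's branch passes to Mateo's issue by representation.
The 1/12 is divided into 4 equal shares of 1/48 among Valentina, Ramiro, Nieves, Lucia.
Valentina is living and takes 1/48.
Ramiro is living and takes 1/48.
Nieves is living and takes 1/48.
Lucia is living and takes 1/48.
Joaquin is living and takes 1/6.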